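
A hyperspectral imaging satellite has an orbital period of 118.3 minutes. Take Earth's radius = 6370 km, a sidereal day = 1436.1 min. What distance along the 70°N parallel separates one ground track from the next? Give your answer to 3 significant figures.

1130 km

T = 118.3 min = 7098.0 s.
Node shift per orbit = (7098.0/86166) × 360° = 29.66°.
Equatorial spacing = 29.66 × 111.2 km/° = 3297 km.
At 70° latitude, spacing = 3297 × cos(70°) = 1128 km.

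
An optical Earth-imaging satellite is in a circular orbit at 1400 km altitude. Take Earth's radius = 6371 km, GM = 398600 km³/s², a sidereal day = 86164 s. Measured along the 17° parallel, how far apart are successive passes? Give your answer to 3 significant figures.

3030 km

Semi-major axis a = 6371 + 1400 = 7771 km. Period T = 2π√(a³/μ) = 2π√(7771³/398600) = 6817.5 s = 113.63 min.
Node shift per orbit = (6817.5/86164) × 360° = 28.48°.
Equatorial spacing = 28.48 × 111.2 km/° = 3167 km.
At 17° latitude, spacing = 3167 × cos(17°) = 3029 km.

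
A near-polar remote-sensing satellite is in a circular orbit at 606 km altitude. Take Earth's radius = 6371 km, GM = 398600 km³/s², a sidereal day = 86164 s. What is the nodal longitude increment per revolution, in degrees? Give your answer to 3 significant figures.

24.2°

Semi-major axis a = 6371 + 606 = 6977 km. Period T = 2π√(a³/μ) = 2π√(6977³/398600) = 5799.8 s = 96.66 min.
During one orbit Earth rotates (5799.8 / 86164) × 360° = 24.23°.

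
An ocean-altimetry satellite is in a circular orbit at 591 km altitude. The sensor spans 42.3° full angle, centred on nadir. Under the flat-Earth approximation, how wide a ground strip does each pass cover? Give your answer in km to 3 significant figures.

Half-angle = 42.3°/2 = 21.15°.
Swath width ≈ 2h·tan(θ/2) = 2 × 591 × tan(21.15°) = 457.3 km.

457 km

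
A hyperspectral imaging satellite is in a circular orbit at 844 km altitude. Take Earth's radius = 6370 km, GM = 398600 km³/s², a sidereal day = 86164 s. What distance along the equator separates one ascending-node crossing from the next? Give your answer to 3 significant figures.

Semi-major axis a = 6370 + 844 = 7214 km. Period T = 2π√(a³/μ) = 2π√(7214³/398600) = 6097.8 s = 101.63 min.
During one orbit Earth rotates (6097.8 / 86164) × 360° = 25.48°.
At the equator that is 25.48° × (2π·6370/360) km/° = 25.48 × 111.2 = 2832 km.

2830 km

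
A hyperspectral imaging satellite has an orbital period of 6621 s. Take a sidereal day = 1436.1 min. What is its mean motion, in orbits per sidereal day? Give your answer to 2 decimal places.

13.01

Orbits per sidereal day = 86166 / 6621.0 = 13.014.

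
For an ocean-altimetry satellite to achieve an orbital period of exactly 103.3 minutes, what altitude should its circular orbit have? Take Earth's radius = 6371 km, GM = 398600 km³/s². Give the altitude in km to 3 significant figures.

922 km

T = 103.3 min = 6198.0 s.
From T = 2π√(a³/μ): a = (μ T²/4π²)^(1/3) = (398600 × 6198.0² / 4π²)^(1/3) = 7293 km.
Altitude h = a − R = 7293 − 6371 = 922 km.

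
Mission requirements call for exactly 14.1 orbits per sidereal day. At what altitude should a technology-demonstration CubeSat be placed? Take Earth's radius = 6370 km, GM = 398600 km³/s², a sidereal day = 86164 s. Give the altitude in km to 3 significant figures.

854 km

Required period T = 86164 / 14.1 = 6110.9 s.
From T = 2π√(a³/μ): a = (μ T²/4π²)^(1/3) = (398600 × 6110.9² / 4π²)^(1/3) = 7224 km.
Altitude h = a − R = 7224 − 6370 = 854 km.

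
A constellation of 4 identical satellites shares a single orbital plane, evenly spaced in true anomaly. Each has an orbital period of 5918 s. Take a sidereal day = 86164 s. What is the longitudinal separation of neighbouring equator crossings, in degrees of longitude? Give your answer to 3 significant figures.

6.18°

Single-satellite node shift = (5918.0/86164) × 360° = 24.73°.
With 4 satellites evenly phased, successive equator crossings are 24.73/4 = 6.181° apart.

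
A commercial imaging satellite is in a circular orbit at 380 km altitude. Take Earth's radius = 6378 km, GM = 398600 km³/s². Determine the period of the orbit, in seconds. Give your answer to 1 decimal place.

5528.9 seconds

Semi-major axis a = 6378 + 380 = 6758 km. Period T = 2π√(a³/μ) = 2π√(6758³/398600) = 5528.9 s = 92.15 min.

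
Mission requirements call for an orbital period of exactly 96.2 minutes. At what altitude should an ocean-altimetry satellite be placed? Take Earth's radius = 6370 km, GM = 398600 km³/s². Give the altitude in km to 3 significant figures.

T = 96.2 min = 5772.0 s.
From T = 2π√(a³/μ): a = (μ T²/4π²)^(1/3) = (398600 × 5772.0² / 4π²)^(1/3) = 6955 km.
Altitude h = a − R = 6955 − 6370 = 585 km.

585 km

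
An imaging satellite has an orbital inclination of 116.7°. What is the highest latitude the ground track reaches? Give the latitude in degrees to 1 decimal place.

Retrograde orbit: the ground track reaches ±(180° − i) = ±(180 − 116.7) = ±63.3°.

63.3°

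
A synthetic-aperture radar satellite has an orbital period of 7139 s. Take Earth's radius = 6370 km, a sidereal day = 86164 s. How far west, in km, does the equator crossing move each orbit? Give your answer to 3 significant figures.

3320 km

During one orbit Earth rotates (7139.0 / 86164) × 360° = 29.83°.
At the equator that is 29.83° × (2π·6370/360) km/° = 29.83 × 111.2 = 3316 km.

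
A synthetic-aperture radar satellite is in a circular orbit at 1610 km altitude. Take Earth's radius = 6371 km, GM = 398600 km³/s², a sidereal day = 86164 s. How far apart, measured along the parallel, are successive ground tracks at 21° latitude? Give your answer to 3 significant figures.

3080 km

Semi-major axis a = 6371 + 1610 = 7981 km. Period T = 2π√(a³/μ) = 2π√(7981³/398600) = 7095.7 s = 118.26 min.
Node shift per orbit = (7095.7/86164) × 360° = 29.65°.
Equatorial spacing = 29.65 × 111.2 km/° = 3297 km.
At 21° latitude, spacing = 3297 × cos(21°) = 3078 km.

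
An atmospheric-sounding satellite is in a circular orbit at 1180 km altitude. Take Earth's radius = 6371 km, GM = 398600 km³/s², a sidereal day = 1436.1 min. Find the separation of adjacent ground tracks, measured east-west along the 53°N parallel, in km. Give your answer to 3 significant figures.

1830 km

Semi-major axis a = 6371 + 1180 = 7551 km. Period T = 2π√(a³/μ) = 2π√(7551³/398600) = 6530.1 s = 108.83 min.
Node shift per orbit = (6530.1/86166) × 360° = 27.28°.
Equatorial spacing = 27.28 × 111.2 km/° = 3034 km.
At 53° latitude, spacing = 3034 × cos(53°) = 1826 km.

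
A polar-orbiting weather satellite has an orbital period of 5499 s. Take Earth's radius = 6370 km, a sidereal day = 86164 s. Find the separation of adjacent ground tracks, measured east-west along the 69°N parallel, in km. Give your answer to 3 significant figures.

Node shift per orbit = (5499.0/86164) × 360° = 22.98°.
Equatorial spacing = 22.98 × 111.2 km/° = 2554 km.
At 69° latitude, spacing = 2554 × cos(69°) = 915 km.

915 km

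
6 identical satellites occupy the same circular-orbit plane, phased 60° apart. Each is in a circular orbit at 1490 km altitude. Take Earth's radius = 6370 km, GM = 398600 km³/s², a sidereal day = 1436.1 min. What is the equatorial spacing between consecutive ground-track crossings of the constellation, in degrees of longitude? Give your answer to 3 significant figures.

Semi-major axis a = 6370 + 1490 = 7860 km. Period T = 2π√(a³/μ) = 2π√(7860³/398600) = 6935.0 s = 115.58 min.
Single-satellite node shift = (6935.0/86166) × 360° = 28.97°.
With 6 satellites evenly phased, successive equator crossings are 28.97/6 = 4.829° apart.

4.83°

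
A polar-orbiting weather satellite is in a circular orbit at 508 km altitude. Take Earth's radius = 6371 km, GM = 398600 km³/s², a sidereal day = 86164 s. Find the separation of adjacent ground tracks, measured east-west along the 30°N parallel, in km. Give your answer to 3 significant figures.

Semi-major axis a = 6371 + 508 = 6879 km. Period T = 2π√(a³/μ) = 2π√(6879³/398600) = 5678.0 s = 94.63 min.
Node shift per orbit = (5678.0/86164) × 360° = 23.72°.
Equatorial spacing = 23.72 × 111.2 km/° = 2638 km.
At 30° latitude, spacing = 2638 × cos(30°) = 2285 km.

2280 km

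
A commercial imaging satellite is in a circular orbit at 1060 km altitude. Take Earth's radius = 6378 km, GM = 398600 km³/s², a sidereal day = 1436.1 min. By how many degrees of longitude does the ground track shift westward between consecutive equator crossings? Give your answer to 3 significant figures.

26.7°

Semi-major axis a = 6378 + 1060 = 7438 km. Period T = 2π√(a³/μ) = 2π√(7438³/398600) = 6384.0 s = 106.40 min.
During one orbit Earth rotates (6384.0 / 86166) × 360° = 26.67°.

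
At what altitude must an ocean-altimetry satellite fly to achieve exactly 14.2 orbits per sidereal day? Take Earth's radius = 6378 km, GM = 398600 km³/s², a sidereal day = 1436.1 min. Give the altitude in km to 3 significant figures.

Required period T = 86166 / 14.2 = 6068.0 s.
From T = 2π√(a³/μ): a = (μ T²/4π²)^(1/3) = (398600 × 6068.0² / 4π²)^(1/3) = 7190 km.
Altitude h = a − R = 7190 − 6378 = 812 km.

812 km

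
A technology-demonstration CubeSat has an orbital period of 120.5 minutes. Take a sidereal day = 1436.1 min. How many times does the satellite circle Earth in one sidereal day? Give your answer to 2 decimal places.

T = 120.5 min = 7230.0 s.
Orbits per sidereal day = 86166 / 7230.0 = 11.918.

11.92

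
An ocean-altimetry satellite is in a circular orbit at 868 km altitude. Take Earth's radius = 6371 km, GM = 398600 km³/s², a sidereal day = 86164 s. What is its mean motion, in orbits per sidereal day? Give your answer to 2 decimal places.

14.06

Semi-major axis a = 6371 + 868 = 7239 km. Period T = 2π√(a³/μ) = 2π√(7239³/398600) = 6129.6 s = 102.16 min.
Orbits per sidereal day = 86164 / 6129.6 = 14.057.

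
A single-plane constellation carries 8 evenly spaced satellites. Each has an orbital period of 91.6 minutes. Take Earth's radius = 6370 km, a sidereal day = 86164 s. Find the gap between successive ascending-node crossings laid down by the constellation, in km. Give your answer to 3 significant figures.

319 km

T = 91.6 min = 5496.0 s.
Single-satellite node shift = (5496.0/86164) × 360° = 22.96°.
With 8 satellites evenly phased, successive equator crossings are 22.96/8 = 2.870° apart.
That is 2.870 × 111.2 = 319 km at the equator.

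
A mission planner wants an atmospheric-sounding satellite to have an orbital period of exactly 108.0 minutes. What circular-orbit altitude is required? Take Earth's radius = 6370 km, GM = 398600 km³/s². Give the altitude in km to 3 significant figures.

1140 km

T = 108.0 min = 6480.0 s.
From T = 2π√(a³/μ): a = (μ T²/4π²)^(1/3) = (398600 × 6480.0² / 4π²)^(1/3) = 7512 km.
Altitude h = a − R = 7512 − 6370 = 1142 km.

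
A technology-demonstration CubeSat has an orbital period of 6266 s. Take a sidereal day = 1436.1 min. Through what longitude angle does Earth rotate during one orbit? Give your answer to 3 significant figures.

26.2°

During one orbit Earth rotates (6266.0 / 86166) × 360° = 26.18°.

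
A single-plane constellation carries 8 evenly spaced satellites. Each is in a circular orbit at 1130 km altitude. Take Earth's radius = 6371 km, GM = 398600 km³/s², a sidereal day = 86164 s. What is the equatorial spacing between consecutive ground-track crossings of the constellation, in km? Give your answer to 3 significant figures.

375 km

Semi-major axis a = 6371 + 1130 = 7501 km. Period T = 2π√(a³/μ) = 2π√(7501³/398600) = 6465.3 s = 107.76 min.
Single-satellite node shift = (6465.3/86164) × 360° = 27.01°.
With 8 satellites evenly phased, successive equator crossings are 27.01/8 = 3.377° apart.
That is 3.377 × 111.2 = 375 km at the equator.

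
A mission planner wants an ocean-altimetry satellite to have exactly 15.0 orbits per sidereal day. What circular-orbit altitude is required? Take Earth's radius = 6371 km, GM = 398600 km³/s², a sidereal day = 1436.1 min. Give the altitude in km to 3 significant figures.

561 km

Required period T = 86166 / 15.0 = 5744.4 s.
From T = 2π√(a³/μ): a = (μ T²/4π²)^(1/3) = (398600 × 5744.4² / 4π²)^(1/3) = 6932 km.
Altitude h = a − R = 6932 − 6371 = 561 km.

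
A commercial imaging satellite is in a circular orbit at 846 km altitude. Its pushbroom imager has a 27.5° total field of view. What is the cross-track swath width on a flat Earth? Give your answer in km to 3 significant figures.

Half-angle = 27.5°/2 = 13.75°.
Swath width ≈ 2h·tan(θ/2) = 2 × 846 × tan(13.75°) = 414.0 km.

414 km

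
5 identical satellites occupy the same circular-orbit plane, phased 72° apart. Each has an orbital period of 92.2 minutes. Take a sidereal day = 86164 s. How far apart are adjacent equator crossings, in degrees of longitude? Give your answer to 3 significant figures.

T = 92.2 min = 5532.0 s.
Single-satellite node shift = (5532.0/86164) × 360° = 23.11°.
With 5 satellites evenly phased, successive equator crossings are 23.11/5 = 4.623° apart.

4.62°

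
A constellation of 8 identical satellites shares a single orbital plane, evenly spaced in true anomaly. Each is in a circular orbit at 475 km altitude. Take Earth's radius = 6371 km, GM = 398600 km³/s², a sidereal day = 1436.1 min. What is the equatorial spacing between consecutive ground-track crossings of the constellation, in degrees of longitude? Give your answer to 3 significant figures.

2.94°

Semi-major axis a = 6371 + 475 = 6846 km. Period T = 2π√(a³/μ) = 2π√(6846³/398600) = 5637.2 s = 93.95 min.
Single-satellite node shift = (5637.2/86166) × 360° = 23.55°.
With 8 satellites evenly phased, successive equator crossings are 23.55/8 = 2.944° apart.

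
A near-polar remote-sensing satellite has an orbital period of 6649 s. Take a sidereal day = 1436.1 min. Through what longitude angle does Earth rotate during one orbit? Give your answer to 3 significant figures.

During one orbit Earth rotates (6649.0 / 86166) × 360° = 27.78°.

27.8°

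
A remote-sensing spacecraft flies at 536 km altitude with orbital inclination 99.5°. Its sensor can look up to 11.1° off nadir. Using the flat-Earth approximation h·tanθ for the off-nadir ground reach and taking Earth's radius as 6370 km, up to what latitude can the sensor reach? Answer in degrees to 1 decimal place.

Retrograde orbit: the ground track reaches ±(180° − i) = ±(180 − 99.5) = ±80.5°.
Sensor half-swath on the ground ≈ 536·tan(11.1°) = 105 km = 0.95° of latitude.
Maximum observable latitude ≈ 80.5 + 0.95 = 81.4°.

81.4°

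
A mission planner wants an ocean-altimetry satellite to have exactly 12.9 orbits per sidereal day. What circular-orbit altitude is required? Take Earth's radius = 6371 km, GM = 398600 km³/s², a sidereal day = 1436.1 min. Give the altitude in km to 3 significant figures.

1290 km

Required period T = 86166 / 12.9 = 6679.5 s.
From T = 2π√(a³/μ): a = (μ T²/4π²)^(1/3) = (398600 × 6679.5² / 4π²)^(1/3) = 7666 km.
Altitude h = a − R = 7666 − 6371 = 1295 km.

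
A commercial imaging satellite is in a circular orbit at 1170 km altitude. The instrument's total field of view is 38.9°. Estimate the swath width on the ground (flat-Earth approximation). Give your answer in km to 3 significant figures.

826 km

Half-angle = 38.9°/2 = 19.45°.
Swath width ≈ 2h·tan(θ/2) = 2 × 1170 × tan(19.45°) = 826.3 km.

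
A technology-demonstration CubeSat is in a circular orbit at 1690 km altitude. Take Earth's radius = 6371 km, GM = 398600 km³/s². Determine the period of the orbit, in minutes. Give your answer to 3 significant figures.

120 min

Semi-major axis a = 6371 + 1690 = 8061 km. Period T = 2π√(a³/μ) = 2π√(8061³/398600) = 7202.7 s = 120.04 min.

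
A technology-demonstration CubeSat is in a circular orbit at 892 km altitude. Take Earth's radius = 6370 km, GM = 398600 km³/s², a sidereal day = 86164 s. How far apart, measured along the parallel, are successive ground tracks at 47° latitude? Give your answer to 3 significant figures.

Semi-major axis a = 6370 + 892 = 7262 km. Period T = 2π√(a³/μ) = 2π√(7262³/398600) = 6158.8 s = 102.65 min.
Node shift per orbit = (6158.8/86164) × 360° = 25.73°.
Equatorial spacing = 25.73 × 111.2 km/° = 2861 km.
At 47° latitude, spacing = 2861 × cos(47°) = 1951 km.

1950 km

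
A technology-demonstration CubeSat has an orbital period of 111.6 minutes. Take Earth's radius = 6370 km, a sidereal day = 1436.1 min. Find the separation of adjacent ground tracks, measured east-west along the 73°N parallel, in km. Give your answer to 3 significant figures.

T = 111.6 min = 6696.0 s.
Node shift per orbit = (6696.0/86166) × 360° = 27.98°.
Equatorial spacing = 27.98 × 111.2 km/° = 3110 km.
At 73° latitude, spacing = 3110 × cos(73°) = 909 km.

909 km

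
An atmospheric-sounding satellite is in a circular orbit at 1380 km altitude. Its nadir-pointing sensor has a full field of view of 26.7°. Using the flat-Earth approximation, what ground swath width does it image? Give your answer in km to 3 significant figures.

655 km

Half-angle = 26.7°/2 = 13.35°.
Swath width ≈ 2h·tan(θ/2) = 2 × 1380 × tan(13.35°) = 655.0 km.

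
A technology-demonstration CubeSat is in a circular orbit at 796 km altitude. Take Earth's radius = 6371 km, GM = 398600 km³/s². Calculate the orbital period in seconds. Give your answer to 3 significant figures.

6040 seconds

Semi-major axis a = 6371 + 796 = 7167 km. Period T = 2π√(a³/μ) = 2π√(7167³/398600) = 6038.3 s = 100.64 min.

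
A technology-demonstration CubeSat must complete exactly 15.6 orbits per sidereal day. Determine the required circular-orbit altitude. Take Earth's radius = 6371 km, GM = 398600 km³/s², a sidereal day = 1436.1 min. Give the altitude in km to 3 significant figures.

Required period T = 86166 / 15.6 = 5523.5 s.
From T = 2π√(a³/μ): a = (μ T²/4π²)^(1/3) = (398600 × 5523.5² / 4π²)^(1/3) = 6754 km.
Altitude h = a − R = 6754 − 6371 = 383 km.

383 km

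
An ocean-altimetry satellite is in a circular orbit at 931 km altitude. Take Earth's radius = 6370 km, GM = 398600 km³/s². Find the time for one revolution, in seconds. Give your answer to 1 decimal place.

Semi-major axis a = 6370 + 931 = 7301 km. Period T = 2π√(a³/μ) = 2π√(7301³/398600) = 6208.5 s = 103.47 min.

6208.5 seconds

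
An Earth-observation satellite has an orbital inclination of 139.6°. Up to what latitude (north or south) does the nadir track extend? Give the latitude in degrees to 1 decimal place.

40.4°

Retrograde orbit: the ground track reaches ±(180° − i) = ±(180 − 139.6) = ±40.4°.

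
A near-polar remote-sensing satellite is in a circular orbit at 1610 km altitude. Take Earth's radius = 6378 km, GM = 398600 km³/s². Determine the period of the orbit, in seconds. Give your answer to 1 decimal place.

Semi-major axis a = 6378 + 1610 = 7988 km. Period T = 2π√(a³/μ) = 2π√(7988³/398600) = 7105.1 s = 118.42 min.

7105.1 seconds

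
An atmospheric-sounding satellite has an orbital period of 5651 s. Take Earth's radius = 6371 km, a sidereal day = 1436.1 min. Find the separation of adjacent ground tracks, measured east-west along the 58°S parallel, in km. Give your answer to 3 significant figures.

Node shift per orbit = (5651.0/86166) × 360° = 23.61°.
Equatorial spacing = 23.61 × 111.2 km/° = 2625 km.
At 58° latitude, spacing = 2625 × cos(58°) = 1391 km.

1390 km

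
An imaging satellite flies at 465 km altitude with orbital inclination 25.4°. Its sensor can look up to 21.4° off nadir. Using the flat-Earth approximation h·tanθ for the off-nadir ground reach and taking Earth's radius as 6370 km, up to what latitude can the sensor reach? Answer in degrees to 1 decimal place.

27.0°

For a prograde orbit the ground track reaches latitude ±i = ±25.4°.
Sensor half-swath on the ground ≈ 465·tan(21.4°) = 182 km = 1.64° of latitude.
Maximum observable latitude ≈ 25.4 + 1.64 = 27.0°.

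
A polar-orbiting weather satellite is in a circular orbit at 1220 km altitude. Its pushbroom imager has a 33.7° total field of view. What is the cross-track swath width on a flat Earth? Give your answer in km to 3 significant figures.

Half-angle = 33.7°/2 = 16.85°.
Swath width ≈ 2h·tan(θ/2) = 2 × 1220 × tan(16.85°) = 739.0 km.

739 km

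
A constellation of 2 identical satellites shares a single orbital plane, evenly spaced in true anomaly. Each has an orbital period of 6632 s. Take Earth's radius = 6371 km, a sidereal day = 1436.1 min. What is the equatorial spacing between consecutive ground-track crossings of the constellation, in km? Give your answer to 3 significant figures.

1540 km

Single-satellite node shift = (6632.0/86166) × 360° = 27.71°.
With 2 satellites evenly phased, successive equator crossings are 27.71/2 = 13.854° apart.
That is 13.854 × 111.2 = 1541 km at the equator.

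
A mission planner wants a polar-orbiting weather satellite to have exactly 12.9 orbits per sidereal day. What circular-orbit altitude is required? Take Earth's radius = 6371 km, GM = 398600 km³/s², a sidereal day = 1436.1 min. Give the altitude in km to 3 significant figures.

Required period T = 86166 / 12.9 = 6679.5 s.
From T = 2π√(a³/μ): a = (μ T²/4π²)^(1/3) = (398600 × 6679.5² / 4π²)^(1/3) = 7666 km.
Altitude h = a − R = 7666 − 6371 = 1295 km.

1290 km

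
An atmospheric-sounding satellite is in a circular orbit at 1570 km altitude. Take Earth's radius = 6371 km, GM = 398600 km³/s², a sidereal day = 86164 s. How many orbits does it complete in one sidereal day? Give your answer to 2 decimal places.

Semi-major axis a = 6371 + 1570 = 7941 km. Period T = 2π√(a³/μ) = 2π√(7941³/398600) = 7042.5 s = 117.37 min.
Orbits per sidereal day = 86164 / 7042.5 = 12.235.

12.23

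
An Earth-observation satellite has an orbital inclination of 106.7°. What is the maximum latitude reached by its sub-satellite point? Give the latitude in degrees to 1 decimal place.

Retrograde orbit: the ground track reaches ±(180° − i) = ±(180 − 106.7) = ±73.3°.

73.3°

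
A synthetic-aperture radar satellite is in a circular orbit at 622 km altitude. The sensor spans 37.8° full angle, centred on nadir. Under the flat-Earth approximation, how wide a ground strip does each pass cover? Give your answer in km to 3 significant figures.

Half-angle = 37.8°/2 = 18.9°.
Swath width ≈ 2h·tan(θ/2) = 2 × 622 × tan(18.9°) = 425.9 km.

426 km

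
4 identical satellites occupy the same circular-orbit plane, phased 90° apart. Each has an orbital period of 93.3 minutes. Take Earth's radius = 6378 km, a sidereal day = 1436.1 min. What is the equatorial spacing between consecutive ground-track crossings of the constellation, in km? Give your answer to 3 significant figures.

651 km

T = 93.3 min = 5598.0 s.
Single-satellite node shift = (5598.0/86166) × 360° = 23.39°.
With 4 satellites evenly phased, successive equator crossings are 23.39/4 = 5.847° apart.
That is 5.847 × 111.3 = 651 km at the equator.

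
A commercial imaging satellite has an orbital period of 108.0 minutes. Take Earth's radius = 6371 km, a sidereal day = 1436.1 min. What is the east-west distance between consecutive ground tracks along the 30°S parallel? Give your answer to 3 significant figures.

T = 108.0 min = 6480.0 s.
Node shift per orbit = (6480.0/86166) × 360° = 27.07°.
Equatorial spacing = 27.07 × 111.2 km/° = 3010 km.
At 30° latitude, spacing = 3010 × cos(30°) = 2607 km.

2610 km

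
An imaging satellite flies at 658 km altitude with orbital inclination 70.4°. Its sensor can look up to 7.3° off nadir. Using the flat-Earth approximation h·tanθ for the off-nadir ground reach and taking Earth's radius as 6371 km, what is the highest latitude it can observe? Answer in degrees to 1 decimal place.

71.2°

For a prograde orbit the ground track reaches latitude ±i = ±70.4°.
Sensor half-swath on the ground ≈ 658·tan(7.3°) = 84 km = 0.76° of latitude.
Maximum observable latitude ≈ 70.4 + 0.76 = 71.2°.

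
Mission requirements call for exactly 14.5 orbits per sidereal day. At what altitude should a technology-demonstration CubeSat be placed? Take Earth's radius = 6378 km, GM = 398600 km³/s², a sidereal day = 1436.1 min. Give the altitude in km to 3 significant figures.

713 km

Required period T = 86166 / 14.5 = 5942.5 s.
From T = 2π√(a³/μ): a = (μ T²/4π²)^(1/3) = (398600 × 5942.5² / 4π²)^(1/3) = 7091 km.
Altitude h = a − R = 7091 − 6378 = 713 km.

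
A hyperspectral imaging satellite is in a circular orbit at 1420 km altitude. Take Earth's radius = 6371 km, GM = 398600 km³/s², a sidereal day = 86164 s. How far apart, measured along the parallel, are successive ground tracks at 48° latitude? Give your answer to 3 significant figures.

2130 km

Semi-major axis a = 6371 + 1420 = 7791 km. Period T = 2π√(a³/μ) = 2π√(7791³/398600) = 6843.9 s = 114.06 min.
Node shift per orbit = (6843.9/86164) × 360° = 28.59°.
Equatorial spacing = 28.59 × 111.2 km/° = 3180 km.
At 48° latitude, spacing = 3180 × cos(48°) = 2128 km.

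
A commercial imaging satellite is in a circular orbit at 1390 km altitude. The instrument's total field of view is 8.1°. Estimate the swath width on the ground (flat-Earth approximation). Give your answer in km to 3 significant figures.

Half-angle = 8.1°/2 = 4.05°.
Swath width ≈ 2h·tan(θ/2) = 2 × 1390 × tan(4.05°) = 196.8 km.

197 km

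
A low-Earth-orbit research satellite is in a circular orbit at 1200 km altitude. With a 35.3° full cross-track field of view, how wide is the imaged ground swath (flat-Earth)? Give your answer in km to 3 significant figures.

764 km

Half-angle = 35.3°/2 = 17.65°.
Swath width ≈ 2h·tan(θ/2) = 2 × 1200 × tan(17.65°) = 763.6 km.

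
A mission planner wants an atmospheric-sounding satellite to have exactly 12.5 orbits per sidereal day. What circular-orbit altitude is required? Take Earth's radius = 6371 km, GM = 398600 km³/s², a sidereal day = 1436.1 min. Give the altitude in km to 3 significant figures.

1460 km

Required period T = 86166 / 12.5 = 6893.3 s.
From T = 2π√(a³/μ): a = (μ T²/4π²)^(1/3) = (398600 × 6893.3² / 4π²)^(1/3) = 7828 km.
Altitude h = a − R = 7828 − 6371 = 1457 km.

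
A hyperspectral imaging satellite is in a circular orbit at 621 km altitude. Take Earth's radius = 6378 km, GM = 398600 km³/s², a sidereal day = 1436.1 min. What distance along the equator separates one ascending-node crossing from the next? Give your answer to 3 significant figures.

2710 km

Semi-major axis a = 6378 + 621 = 6999 km. Period T = 2π√(a³/μ) = 2π√(6999³/398600) = 5827.3 s = 97.12 min.
During one orbit Earth rotates (5827.3 / 86166) × 360° = 24.35°.
At the equator that is 24.35° × (2π·6378/360) km/° = 24.35 × 111.3 = 2710 km.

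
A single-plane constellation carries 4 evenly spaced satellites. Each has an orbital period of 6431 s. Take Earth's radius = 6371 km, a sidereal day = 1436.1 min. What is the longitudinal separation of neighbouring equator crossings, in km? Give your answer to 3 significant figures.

Single-satellite node shift = (6431.0/86166) × 360° = 26.87°.
With 4 satellites evenly phased, successive equator crossings are 26.87/4 = 6.717° apart.
That is 6.717 × 111.2 = 747 km at the equator.

747 km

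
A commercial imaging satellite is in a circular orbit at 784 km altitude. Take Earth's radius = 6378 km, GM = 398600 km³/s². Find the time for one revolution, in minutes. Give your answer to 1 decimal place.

Semi-major axis a = 6378 + 784 = 7162 km. Period T = 2π√(a³/μ) = 2π√(7162³/398600) = 6032.0 s = 100.53 min.

100.5 min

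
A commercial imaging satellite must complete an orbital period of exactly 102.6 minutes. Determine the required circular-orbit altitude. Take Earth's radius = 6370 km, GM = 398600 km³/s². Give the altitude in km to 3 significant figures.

T = 102.6 min = 6156.0 s.
From T = 2π√(a³/μ): a = (μ T²/4π²)^(1/3) = (398600 × 6156.0² / 4π²)^(1/3) = 7260 km.
Altitude h = a − R = 7260 − 6370 = 890 km.

890 km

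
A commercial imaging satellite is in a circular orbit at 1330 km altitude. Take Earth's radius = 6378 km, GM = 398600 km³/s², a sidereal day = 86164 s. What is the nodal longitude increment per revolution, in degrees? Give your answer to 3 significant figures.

Semi-major axis a = 6378 + 1330 = 7708 km. Period T = 2π√(a³/μ) = 2π√(7708³/398600) = 6734.8 s = 112.25 min.
During one orbit Earth rotates (6734.8 / 86164) × 360° = 28.14°.

28.1°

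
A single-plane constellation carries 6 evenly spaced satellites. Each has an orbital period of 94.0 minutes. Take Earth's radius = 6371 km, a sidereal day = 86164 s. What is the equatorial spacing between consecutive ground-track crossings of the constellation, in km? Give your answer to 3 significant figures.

437 km

T = 94.0 min = 5640.0 s.
Single-satellite node shift = (5640.0/86164) × 360° = 23.56°.
With 6 satellites evenly phased, successive equator crossings are 23.56/6 = 3.927° apart.
That is 3.927 × 111.2 = 437 km at the equator.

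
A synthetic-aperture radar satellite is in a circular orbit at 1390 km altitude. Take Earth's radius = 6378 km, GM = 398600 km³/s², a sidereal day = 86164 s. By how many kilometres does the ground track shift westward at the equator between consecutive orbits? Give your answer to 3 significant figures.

Semi-major axis a = 6378 + 1390 = 7768 km. Period T = 2π√(a³/μ) = 2π√(7768³/398600) = 6813.6 s = 113.56 min.
During one orbit Earth rotates (6813.6 / 86164) × 360° = 28.47°.
At the equator that is 28.47° × (2π·6378/360) km/° = 28.47 × 111.3 = 3169 km.

3170 km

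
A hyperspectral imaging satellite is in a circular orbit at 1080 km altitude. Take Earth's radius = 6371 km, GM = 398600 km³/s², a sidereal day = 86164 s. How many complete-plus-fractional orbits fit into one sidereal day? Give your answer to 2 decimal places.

Semi-major axis a = 6371 + 1080 = 7451 km. Period T = 2π√(a³/μ) = 2π√(7451³/398600) = 6400.8 s = 106.68 min.
Orbits per sidereal day = 86164 / 6400.8 = 13.461.

13.46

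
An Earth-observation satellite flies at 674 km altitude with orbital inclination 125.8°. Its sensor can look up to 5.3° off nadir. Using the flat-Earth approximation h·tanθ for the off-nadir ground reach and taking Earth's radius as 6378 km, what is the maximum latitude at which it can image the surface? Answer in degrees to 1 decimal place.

Retrograde orbit: the ground track reaches ±(180° − i) = ±(180 − 125.8) = ±54.2°.
Sensor half-swath on the ground ≈ 674·tan(5.3°) = 63 km = 0.56° of latitude.
Maximum observable latitude ≈ 54.2 + 0.56 = 54.8°.

54.8°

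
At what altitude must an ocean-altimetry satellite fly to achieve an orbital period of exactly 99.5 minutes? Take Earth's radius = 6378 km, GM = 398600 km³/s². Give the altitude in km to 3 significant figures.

T = 99.5 min = 5970.0 s.
From T = 2π√(a³/μ): a = (μ T²/4π²)^(1/3) = (398600 × 5970.0² / 4π²)^(1/3) = 7113 km.
Altitude h = a − R = 7113 − 6378 = 735 km.

735 km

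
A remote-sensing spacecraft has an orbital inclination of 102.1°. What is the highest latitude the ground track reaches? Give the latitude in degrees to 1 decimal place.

Retrograde orbit: the ground track reaches ±(180° − i) = ±(180 − 102.1) = ±77.9°.

77.9°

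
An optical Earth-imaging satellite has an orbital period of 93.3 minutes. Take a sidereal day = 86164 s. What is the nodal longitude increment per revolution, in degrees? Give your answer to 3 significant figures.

23.4°

T = 93.3 min = 5598.0 s.
During one orbit Earth rotates (5598.0 / 86164) × 360° = 23.39°.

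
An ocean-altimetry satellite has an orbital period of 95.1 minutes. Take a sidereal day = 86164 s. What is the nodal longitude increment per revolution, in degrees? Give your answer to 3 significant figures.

23.8°

T = 95.1 min = 5706.0 s.
During one orbit Earth rotates (5706.0 / 86164) × 360° = 23.84°.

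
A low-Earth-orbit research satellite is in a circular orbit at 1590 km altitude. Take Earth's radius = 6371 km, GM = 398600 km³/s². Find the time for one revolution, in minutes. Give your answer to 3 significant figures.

Semi-major axis a = 6371 + 1590 = 7961 km. Period T = 2π√(a³/μ) = 2π√(7961³/398600) = 7069.1 s = 117.82 min.

118 min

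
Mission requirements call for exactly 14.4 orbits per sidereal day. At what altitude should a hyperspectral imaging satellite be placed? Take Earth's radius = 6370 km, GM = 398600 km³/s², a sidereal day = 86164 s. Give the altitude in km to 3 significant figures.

754 km

Required period T = 86164 / 14.4 = 5983.6 s.
From T = 2π√(a³/μ): a = (μ T²/4π²)^(1/3) = (398600 × 5983.6² / 4π²)^(1/3) = 7124 km.
Altitude h = a − R = 7124 − 6370 = 754 km.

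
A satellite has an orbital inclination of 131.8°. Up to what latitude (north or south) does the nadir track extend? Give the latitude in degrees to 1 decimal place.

Retrograde orbit: the ground track reaches ±(180° − i) = ±(180 − 131.8) = ±48.2°.

48.2°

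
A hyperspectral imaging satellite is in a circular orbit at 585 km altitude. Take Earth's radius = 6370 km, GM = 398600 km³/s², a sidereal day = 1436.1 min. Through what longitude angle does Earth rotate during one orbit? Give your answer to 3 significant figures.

24.1°

Semi-major axis a = 6370 + 585 = 6955 km. Period T = 2π√(a³/μ) = 2π√(6955³/398600) = 5772.4 s = 96.21 min.
During one orbit Earth rotates (5772.4 / 86166) × 360° = 24.12°.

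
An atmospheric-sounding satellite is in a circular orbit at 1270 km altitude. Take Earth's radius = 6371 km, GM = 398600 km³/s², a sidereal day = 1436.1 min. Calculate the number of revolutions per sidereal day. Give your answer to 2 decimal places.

12.96

Semi-major axis a = 6371 + 1270 = 7641 km. Period T = 2π√(a³/μ) = 2π√(7641³/398600) = 6647.2 s = 110.79 min.
Orbits per sidereal day = 86166 / 6647.2 = 12.963.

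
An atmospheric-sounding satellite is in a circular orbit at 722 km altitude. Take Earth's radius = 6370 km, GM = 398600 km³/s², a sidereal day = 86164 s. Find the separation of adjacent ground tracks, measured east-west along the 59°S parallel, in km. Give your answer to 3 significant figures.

Semi-major axis a = 6370 + 722 = 7092 km. Period T = 2π√(a³/μ) = 2π√(7092³/398600) = 5943.8 s = 99.06 min.
Node shift per orbit = (5943.8/86164) × 360° = 24.83°.
Equatorial spacing = 24.83 × 111.2 km/° = 2761 km.
At 59° latitude, spacing = 2761 × cos(59°) = 1422 km.

1420 km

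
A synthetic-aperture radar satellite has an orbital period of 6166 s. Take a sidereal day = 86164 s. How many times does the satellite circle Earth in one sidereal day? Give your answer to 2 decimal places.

Orbits per sidereal day = 86164 / 6166.0 = 13.974.

13.97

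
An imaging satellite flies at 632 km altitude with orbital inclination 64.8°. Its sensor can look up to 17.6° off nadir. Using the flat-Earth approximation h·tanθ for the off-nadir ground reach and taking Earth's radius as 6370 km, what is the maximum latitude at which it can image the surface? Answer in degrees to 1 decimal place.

For a prograde orbit the ground track reaches latitude ±i = ±64.8°.
Sensor half-swath on the ground ≈ 632·tan(17.6°) = 200 km = 1.80° of latitude.
Maximum observable latitude ≈ 64.8 + 1.80 = 66.6°.

66.6°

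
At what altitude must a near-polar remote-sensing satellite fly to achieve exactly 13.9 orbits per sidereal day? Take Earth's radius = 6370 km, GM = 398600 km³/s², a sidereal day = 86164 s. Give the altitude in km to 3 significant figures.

Required period T = 86164 / 13.9 = 6198.8 s.
From T = 2π√(a³/μ): a = (μ T²/4π²)^(1/3) = (398600 × 6198.8² / 4π²)^(1/3) = 7293 km.
Altitude h = a − R = 7293 − 6370 = 923 km.

923 km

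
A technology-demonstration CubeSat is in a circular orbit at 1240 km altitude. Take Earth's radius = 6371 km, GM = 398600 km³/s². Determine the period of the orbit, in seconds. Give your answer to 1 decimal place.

Semi-major axis a = 6371 + 1240 = 7611 km. Period T = 2π√(a³/μ) = 2π√(7611³/398600) = 6608.1 s = 110.13 min.

6608.1 seconds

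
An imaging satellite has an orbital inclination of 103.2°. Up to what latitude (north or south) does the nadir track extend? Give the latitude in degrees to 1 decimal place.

Retrograde orbit: the ground track reaches ±(180° − i) = ±(180 − 103.2) = ±76.8°.

76.8°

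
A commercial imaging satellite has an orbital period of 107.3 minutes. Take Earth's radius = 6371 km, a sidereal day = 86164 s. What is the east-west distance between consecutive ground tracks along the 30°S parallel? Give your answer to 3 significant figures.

2590 km

T = 107.3 min = 6438.0 s.
Node shift per orbit = (6438.0/86164) × 360° = 26.90°.
Equatorial spacing = 26.90 × 111.2 km/° = 2991 km.
At 30° latitude, spacing = 2991 × cos(30°) = 2590 km.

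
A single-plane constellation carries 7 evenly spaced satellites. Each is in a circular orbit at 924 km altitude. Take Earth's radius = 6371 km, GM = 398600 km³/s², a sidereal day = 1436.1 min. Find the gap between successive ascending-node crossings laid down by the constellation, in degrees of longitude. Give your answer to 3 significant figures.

3.70°

Semi-major axis a = 6371 + 924 = 7295 km. Period T = 2π√(a³/μ) = 2π√(7295³/398600) = 6200.8 s = 103.35 min.
Single-satellite node shift = (6200.8/86166) × 360° = 25.91°.
With 7 satellites evenly phased, successive equator crossings are 25.91/7 = 3.701° apart.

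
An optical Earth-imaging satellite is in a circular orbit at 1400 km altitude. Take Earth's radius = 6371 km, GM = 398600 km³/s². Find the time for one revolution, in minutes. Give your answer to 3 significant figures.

114 min

Semi-major axis a = 6371 + 1400 = 7771 km. Period T = 2π√(a³/μ) = 2π√(7771³/398600) = 6817.5 s = 113.63 min.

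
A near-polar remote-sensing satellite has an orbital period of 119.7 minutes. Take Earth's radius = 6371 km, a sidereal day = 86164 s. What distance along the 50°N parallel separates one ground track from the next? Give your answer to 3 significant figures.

2140 km

T = 119.7 min = 7182.0 s.
Node shift per orbit = (7182.0/86164) × 360° = 30.01°.
Equatorial spacing = 30.01 × 111.2 km/° = 3337 km.
At 50° latitude, spacing = 3337 × cos(50°) = 2145 km.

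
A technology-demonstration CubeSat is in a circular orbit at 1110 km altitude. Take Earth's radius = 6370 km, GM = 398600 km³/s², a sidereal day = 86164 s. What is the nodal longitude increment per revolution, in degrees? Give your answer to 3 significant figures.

26.9°

Semi-major axis a = 6370 + 1110 = 7480 km. Period T = 2π√(a³/μ) = 2π√(7480³/398600) = 6438.2 s = 107.30 min.
During one orbit Earth rotates (6438.2 / 86164) × 360° = 26.90°.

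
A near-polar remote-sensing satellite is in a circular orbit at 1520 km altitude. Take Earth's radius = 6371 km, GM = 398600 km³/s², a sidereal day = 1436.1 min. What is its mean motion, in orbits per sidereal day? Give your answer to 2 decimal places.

Semi-major axis a = 6371 + 1520 = 7891 km. Period T = 2π√(a³/μ) = 2π√(7891³/398600) = 6976.0 s = 116.27 min.
Orbits per sidereal day = 86166 / 6976.0 = 12.352.

12.35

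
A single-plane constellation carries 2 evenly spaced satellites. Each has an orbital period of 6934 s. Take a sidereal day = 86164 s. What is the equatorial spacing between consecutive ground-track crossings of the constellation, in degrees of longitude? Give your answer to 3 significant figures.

Single-satellite node shift = (6934.0/86164) × 360° = 28.97°.
With 2 satellites evenly phased, successive equator crossings are 28.97/2 = 14.485° apart.

14.5°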